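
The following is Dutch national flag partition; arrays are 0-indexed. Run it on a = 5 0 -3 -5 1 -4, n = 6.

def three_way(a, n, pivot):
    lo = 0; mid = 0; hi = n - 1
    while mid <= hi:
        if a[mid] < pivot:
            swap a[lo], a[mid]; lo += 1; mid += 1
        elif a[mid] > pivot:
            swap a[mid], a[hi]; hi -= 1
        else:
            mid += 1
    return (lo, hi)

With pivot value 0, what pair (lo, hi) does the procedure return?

(3, 3)

pivot = 0; lo=0, mid=0, hi=5
a[mid]=5>0: swap a[0],a[5]; hi=4 → -4 0 -3 -5 1 5
a[mid]=-4<0: swap a[0],a[0]; lo=1,mid=1 → -4 0 -3 -5 1 5
a[mid]=0=0: mid=2
a[mid]=-3<0: swap a[1],a[2]; lo=2,mid=3 → -4 -3 0 -5 1 5
a[mid]=-5<0: swap a[2],a[3]; lo=3,mid=4 → -4 -3 -5 0 1 5
a[mid]=1>0: swap a[4],a[4]; hi=3 → -4 -3 -5 0 1 5
end: lo=3, hi=3; a = -4 -3 -5 0 1 5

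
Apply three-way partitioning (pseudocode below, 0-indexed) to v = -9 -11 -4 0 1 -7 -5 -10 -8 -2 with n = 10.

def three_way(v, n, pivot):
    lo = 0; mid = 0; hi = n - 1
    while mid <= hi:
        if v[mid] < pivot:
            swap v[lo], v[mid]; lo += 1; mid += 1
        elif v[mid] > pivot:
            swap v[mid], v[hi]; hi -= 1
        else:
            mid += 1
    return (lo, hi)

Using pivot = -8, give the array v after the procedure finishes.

-9 -11 -10 -8 -7 -5 1 0 -2 -4

pivot = -8; lo=0, mid=0, hi=9
v[mid]=-9<-8: swap v[0],v[0]; lo=1,mid=1 → -9 -11 -4 0 1 -7 -5 -10 -8 -2
v[mid]=-11<-8: swap v[1],v[1]; lo=2,mid=2 → -9 -11 -4 0 1 -7 -5 -10 -8 -2
v[mid]=-4>-8: swap v[2],v[9]; hi=8 → -9 -11 -2 0 1 -7 -5 -10 -8 -4
v[mid]=-2>-8: swap v[2],v[8]; hi=7 → -9 -11 -8 0 1 -7 -5 -10 -2 -4
v[mid]=-8=-8: mid=3
v[mid]=0>-8: swap v[3],v[7]; hi=6 → -9 -11 -8 -10 1 -7 -5 0 -2 -4
v[mid]=-10<-8: swap v[2],v[3]; lo=3,mid=4 → -9 -11 -10 -8 1 -7 -5 0 -2 -4
v[mid]=1>-8: swap v[4],v[6]; hi=5 → -9 -11 -10 -8 -5 -7 1 0 -2 -4
v[mid]=-5>-8: swap v[4],v[5]; hi=4 → -9 -11 -10 -8 -7 -5 1 0 -2 -4
v[mid]=-7>-8: swap v[4],v[4]; hi=3 → -9 -11 -10 -8 -7 -5 1 0 -2 -4
end: lo=3, hi=3; v = -9 -11 -10 -8 -7 -5 1 0 -2 -4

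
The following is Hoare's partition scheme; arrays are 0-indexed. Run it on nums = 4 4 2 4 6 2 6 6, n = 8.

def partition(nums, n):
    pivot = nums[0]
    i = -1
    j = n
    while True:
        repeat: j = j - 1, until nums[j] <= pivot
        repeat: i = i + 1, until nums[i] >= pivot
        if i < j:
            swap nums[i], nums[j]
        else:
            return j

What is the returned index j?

pivot = nums[0] = 4; i = -1, j = 8
j→5 (nums[5]=2≤4), i→0 (nums[0]=4≥4); i<j, swap → 2 4 2 4 6 4 6 6
j→3 (nums[3]=4≤4), i→1 (nums[1]=4≥4); i<j, swap → 2 4 2 4 6 4 6 6
j→2, i→3; i≥j, return j=2. nums = 2 4 2 4 6 4 6 6

2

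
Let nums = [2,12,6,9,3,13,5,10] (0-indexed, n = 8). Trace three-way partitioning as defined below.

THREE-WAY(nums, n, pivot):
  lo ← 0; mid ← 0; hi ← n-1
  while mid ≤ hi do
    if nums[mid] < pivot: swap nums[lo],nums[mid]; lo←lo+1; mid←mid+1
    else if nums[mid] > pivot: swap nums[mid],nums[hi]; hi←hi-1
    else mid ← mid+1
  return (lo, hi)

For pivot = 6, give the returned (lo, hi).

(3, 3)

lo=0 mid=0 hi=7
2<6: swap(0,0), lo=1 mid=1 ⇒ [2,12,6,9,3,13,5,10]
12>6: swap(1,7), hi=6 ⇒ [2,10,6,9,3,13,5,12]
10>6: swap(1,6), hi=5 ⇒ [2,5,6,9,3,13,10,12]
5<6: swap(1,1), lo=2 mid=2 ⇒ [2,5,6,9,3,13,10,12]
6=6: mid=3
9>6: swap(3,5), hi=4 ⇒ [2,5,6,13,3,9,10,12]
13>6: swap(3,4), hi=3 ⇒ [2,5,6,3,13,9,10,12]
3<6: swap(2,3), lo=3 mid=4 ⇒ [2,5,3,6,13,9,10,12]
done. lo=3 hi=3; nums=[2,5,3,6,13,9,10,12]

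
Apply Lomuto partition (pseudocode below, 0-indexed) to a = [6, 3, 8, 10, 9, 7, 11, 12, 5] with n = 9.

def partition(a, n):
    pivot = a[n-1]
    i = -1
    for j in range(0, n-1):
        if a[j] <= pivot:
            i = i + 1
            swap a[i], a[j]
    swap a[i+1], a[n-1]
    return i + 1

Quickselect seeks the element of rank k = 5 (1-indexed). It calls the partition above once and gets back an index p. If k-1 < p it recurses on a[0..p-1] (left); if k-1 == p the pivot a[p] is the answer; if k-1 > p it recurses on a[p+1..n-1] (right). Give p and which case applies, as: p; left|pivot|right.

pivot=5, i=-1
j=0: 6>5, skip
j=1: 3≤5, i=0, swap(0,1) ⇒ [3, 6, 8, 10, 9, 7, 11, 12, 5]
j=2: 8>5, skip
j=3: 10>5, skip
j=4: 9>5, skip
j=5: 7>5, skip
j=6: 11>5, skip
j=7: 12>5, skip
swap(1,8) ⇒ [3, 5, 8, 10, 9, 7, 11, 12, 6]; return 1
p = 1; k-1 = 4 > 1 ⇒ right

1; right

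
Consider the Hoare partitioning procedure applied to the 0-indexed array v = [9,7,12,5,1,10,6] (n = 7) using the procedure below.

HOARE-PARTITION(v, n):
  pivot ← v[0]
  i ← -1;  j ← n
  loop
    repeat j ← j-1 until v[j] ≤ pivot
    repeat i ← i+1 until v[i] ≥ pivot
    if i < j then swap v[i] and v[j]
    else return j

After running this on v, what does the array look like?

pivot = v[0] = 9; i = -1, j = 7
j→6 (v[6]=6≤9), i→0 (v[0]=9≥9); i<j, swap → [6,7,12,5,1,10,9]
j→4 (v[4]=1≤9), i→2 (v[2]=12≥9); i<j, swap → [6,7,1,5,12,10,9]
j→3, i→4; i≥j, return j=3. v = [6,7,1,5,12,10,9]

[6,7,1,5,12,10,9]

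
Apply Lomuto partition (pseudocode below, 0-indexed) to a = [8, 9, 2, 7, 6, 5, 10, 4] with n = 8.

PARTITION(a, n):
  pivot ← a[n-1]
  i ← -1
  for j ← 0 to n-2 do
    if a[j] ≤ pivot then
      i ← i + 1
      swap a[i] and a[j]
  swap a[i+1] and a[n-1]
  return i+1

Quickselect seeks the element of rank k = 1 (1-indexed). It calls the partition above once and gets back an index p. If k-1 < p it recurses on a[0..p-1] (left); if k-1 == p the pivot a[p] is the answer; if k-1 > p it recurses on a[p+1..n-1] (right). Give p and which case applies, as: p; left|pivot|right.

1; left

pivot = a[7] = 4; i = -1
j=0: a[0]=8 > 4 → no swap
j=1: a[1]=9 > 4 → no swap
j=2: a[2]=2 ≤ 4 → i=0, swap a[0],a[2] → [2, 9, 8, 7, 6, 5, 10, 4]
j=3: a[3]=7 > 4 → no swap
j=4: a[4]=6 > 4 → no swap
j=5: a[5]=5 > 4 → no swap
j=6: a[6]=10 > 4 → no swap
final swap a[1],a[7] → [2, 4, 8, 7, 6, 5, 10, 9]; return 1
p = 1; k-1 = 0 < 1 ⇒ left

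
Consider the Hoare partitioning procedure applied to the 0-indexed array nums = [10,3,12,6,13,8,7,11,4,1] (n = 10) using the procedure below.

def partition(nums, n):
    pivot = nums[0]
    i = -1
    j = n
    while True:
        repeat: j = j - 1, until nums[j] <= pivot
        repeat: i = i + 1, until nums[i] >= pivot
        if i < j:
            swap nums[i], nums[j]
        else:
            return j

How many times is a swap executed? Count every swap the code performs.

pivot = nums[0] = 10; i = -1, j = 10
j→9 (nums[9]=1≤10), i→0 (nums[0]=10≥10); i<j, swap → [1,3,12,6,13,8,7,11,4,10]
j→8 (nums[8]=4≤10), i→2 (nums[2]=12≥10); i<j, swap → [1,3,4,6,13,8,7,11,12,10]
j→6 (nums[6]=7≤10), i→4 (nums[4]=13≥10); i<j, swap → [1,3,4,6,7,8,13,11,12,10]
j→5, i→6; i≥j, return j=5. nums = [1,3,4,6,7,8,13,11,12,10]

3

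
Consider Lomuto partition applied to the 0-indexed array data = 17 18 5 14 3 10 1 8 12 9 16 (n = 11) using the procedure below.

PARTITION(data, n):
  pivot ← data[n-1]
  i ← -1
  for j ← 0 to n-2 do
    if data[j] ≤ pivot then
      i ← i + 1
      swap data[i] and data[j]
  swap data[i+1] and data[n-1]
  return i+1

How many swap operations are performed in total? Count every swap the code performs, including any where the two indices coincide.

pivot=16, i=-1
j=0: 17>16, skip
j=1: 18>16, skip
j=2: 5≤16, i=0, swap(0,2) ⇒ 5 18 17 14 3 10 1 8 12 9 16
j=3: 14≤16, i=1, swap(1,3) ⇒ 5 14 17 18 3 10 1 8 12 9 16
j=4: 3≤16, i=2, swap(2,4) ⇒ 5 14 3 18 17 10 1 8 12 9 16
j=5: 10≤16, i=3, swap(3,5) ⇒ 5 14 3 10 17 18 1 8 12 9 16
j=6: 1≤16, i=4, swap(4,6) ⇒ 5 14 3 10 1 18 17 8 12 9 16
j=7: 8≤16, i=5, swap(5,7) ⇒ 5 14 3 10 1 8 17 18 12 9 16
j=8: 12≤16, i=6, swap(6,8) ⇒ 5 14 3 10 1 8 12 18 17 9 16
j=9: 9≤16, i=7, swap(7,9) ⇒ 5 14 3 10 1 8 12 9 17 18 16
swap(8,10) ⇒ 5 14 3 10 1 8 12 9 16 18 17; return 8

9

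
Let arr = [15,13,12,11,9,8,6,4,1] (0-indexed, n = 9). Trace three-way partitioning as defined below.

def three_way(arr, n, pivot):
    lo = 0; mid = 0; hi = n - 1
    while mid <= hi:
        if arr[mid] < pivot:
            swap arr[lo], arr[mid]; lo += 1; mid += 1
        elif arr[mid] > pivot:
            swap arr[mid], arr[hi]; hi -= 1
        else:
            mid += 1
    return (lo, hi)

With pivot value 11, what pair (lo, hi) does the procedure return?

(5, 5)

lo=0 mid=0 hi=8
15>11: swap(0,8), hi=7 ⇒ [1,13,12,11,9,8,6,4,15]
1<11: swap(0,0), lo=1 mid=1 ⇒ [1,13,12,11,9,8,6,4,15]
13>11: swap(1,7), hi=6 ⇒ [1,4,12,11,9,8,6,13,15]
4<11: swap(1,1), lo=2 mid=2 ⇒ [1,4,12,11,9,8,6,13,15]
12>11: swap(2,6), hi=5 ⇒ [1,4,6,11,9,8,12,13,15]
6<11: swap(2,2), lo=3 mid=3 ⇒ [1,4,6,11,9,8,12,13,15]
11=11: mid=4
9<11: swap(3,4), lo=4 mid=5 ⇒ [1,4,6,9,11,8,12,13,15]
8<11: swap(4,5), lo=5 mid=6 ⇒ [1,4,6,9,8,11,12,13,15]
done. lo=5 hi=5; arr=[1,4,6,9,8,11,12,13,15]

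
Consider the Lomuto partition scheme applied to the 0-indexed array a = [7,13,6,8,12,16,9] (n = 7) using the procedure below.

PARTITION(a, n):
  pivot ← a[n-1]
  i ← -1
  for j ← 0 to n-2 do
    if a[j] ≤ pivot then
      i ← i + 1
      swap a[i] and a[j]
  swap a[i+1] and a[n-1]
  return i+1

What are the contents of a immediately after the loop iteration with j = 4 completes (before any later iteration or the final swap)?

pivot = a[6] = 9; i = -1
j=0: a[0]=7 ≤ 9 → i=0, swap a[0],a[0] (no change) → [7,13,6,8,12,16,9]
j=1: a[1]=13 > 9 → no swap
j=2: a[2]=6 ≤ 9 → i=1, swap a[1],a[2] → [7,6,13,8,12,16,9]
j=3: a[3]=8 ≤ 9 → i=2, swap a[2],a[3] → [7,6,8,13,12,16,9]
j=4: a[4]=12 > 9 → no swap
(after j=4) a = [7,6,8,13,12,16,9]

[7,6,8,13,12,16,9]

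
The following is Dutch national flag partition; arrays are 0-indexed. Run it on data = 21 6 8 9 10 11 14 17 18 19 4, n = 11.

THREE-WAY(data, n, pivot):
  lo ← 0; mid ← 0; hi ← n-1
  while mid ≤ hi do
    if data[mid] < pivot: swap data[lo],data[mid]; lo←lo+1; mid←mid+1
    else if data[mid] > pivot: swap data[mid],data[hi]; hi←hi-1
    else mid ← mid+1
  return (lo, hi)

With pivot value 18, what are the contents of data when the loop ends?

pivot = 18; lo=0, mid=0, hi=10
data[mid]=21>18: swap data[0],data[10]; hi=9 → 4 6 8 9 10 11 14 17 18 19 21
data[mid]=4<18: swap data[0],data[0]; lo=1,mid=1 → 4 6 8 9 10 11 14 17 18 19 21
data[mid]=6<18: swap data[1],data[1]; lo=2,mid=2 → 4 6 8 9 10 11 14 17 18 19 21
data[mid]=8<18: swap data[2],data[2]; lo=3,mid=3 → 4 6 8 9 10 11 14 17 18 19 21
data[mid]=9<18: swap data[3],data[3]; lo=4,mid=4 → 4 6 8 9 10 11 14 17 18 19 21
data[mid]=10<18: swap data[4],data[4]; lo=5,mid=5 → 4 6 8 9 10 11 14 17 18 19 21
data[mid]=11<18: swap data[5],data[5]; lo=6,mid=6 → 4 6 8 9 10 11 14 17 18 19 21
data[mid]=14<18: swap data[6],data[6]; lo=7,mid=7 → 4 6 8 9 10 11 14 17 18 19 21
data[mid]=17<18: swap data[7],data[7]; lo=8,mid=8 → 4 6 8 9 10 11 14 17 18 19 21
data[mid]=18=18: mid=9
data[mid]=19>18: swap data[9],data[9]; hi=8 → 4 6 8 9 10 11 14 17 18 19 21
end: lo=8, hi=8; data = 4 6 8 9 10 11 14 17 18 19 21

4 6 8 9 10 11 14 17 18 19 21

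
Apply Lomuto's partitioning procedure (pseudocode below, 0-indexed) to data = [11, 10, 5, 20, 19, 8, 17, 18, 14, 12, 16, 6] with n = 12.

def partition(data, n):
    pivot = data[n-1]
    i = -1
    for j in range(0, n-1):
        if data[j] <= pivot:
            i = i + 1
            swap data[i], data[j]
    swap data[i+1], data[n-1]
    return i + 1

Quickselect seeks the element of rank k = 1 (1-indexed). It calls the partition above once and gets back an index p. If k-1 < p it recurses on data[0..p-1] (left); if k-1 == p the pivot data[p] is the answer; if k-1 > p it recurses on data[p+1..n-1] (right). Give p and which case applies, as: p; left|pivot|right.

pivot = data[11] = 6; i = -1
j=0: data[0]=11 > 6 → no swap
j=1: data[1]=10 > 6 → no swap
j=2: data[2]=5 ≤ 6 → i=0, swap data[0],data[2] → [5, 10, 11, 20, 19, 8, 17, 18, 14, 12, 16, 6]
j=3: data[3]=20 > 6 → no swap
j=4: data[4]=19 > 6 → no swap
j=5: data[5]=8 > 6 → no swap
j=6: data[6]=17 > 6 → no swap
j=7: data[7]=18 > 6 → no swap
j=8: data[8]=14 > 6 → no swap
j=9: data[9]=12 > 6 → no swap
j=10: data[10]=16 > 6 → no swap
final swap data[1],data[11] → [5, 6, 11, 20, 19, 8, 17, 18, 14, 12, 16, 10]; return 1
p = 1; k-1 = 0 < 1 ⇒ left

1; left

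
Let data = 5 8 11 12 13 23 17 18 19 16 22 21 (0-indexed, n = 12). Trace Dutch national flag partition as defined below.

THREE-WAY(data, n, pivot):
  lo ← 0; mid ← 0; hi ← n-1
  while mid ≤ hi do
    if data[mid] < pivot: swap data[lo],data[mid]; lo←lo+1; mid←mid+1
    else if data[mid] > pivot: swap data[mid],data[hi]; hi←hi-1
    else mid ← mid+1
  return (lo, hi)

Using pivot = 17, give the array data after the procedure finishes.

5 8 11 12 13 16 17 19 18 22 21 23

pivot = 17; lo=0, mid=0, hi=11
data[mid]=5<17: swap data[0],data[0]; lo=1,mid=1 → 5 8 11 12 13 23 17 18 19 16 22 21
data[mid]=8<17: swap data[1],data[1]; lo=2,mid=2 → 5 8 11 12 13 23 17 18 19 16 22 21
data[mid]=11<17: swap data[2],data[2]; lo=3,mid=3 → 5 8 11 12 13 23 17 18 19 16 22 21
data[mid]=12<17: swap data[3],data[3]; lo=4,mid=4 → 5 8 11 12 13 23 17 18 19 16 22 21
data[mid]=13<17: swap data[4],data[4]; lo=5,mid=5 → 5 8 11 12 13 23 17 18 19 16 22 21
data[mid]=23>17: swap data[5],data[11]; hi=10 → 5 8 11 12 13 21 17 18 19 16 22 23
data[mid]=21>17: swap data[5],data[10]; hi=9 → 5 8 11 12 13 22 17 18 19 16 21 23
data[mid]=22>17: swap data[5],data[9]; hi=8 → 5 8 11 12 13 16 17 18 19 22 21 23
data[mid]=16<17: swap data[5],data[5]; lo=6,mid=6 → 5 8 11 12 13 16 17 18 19 22 21 23
data[mid]=17=17: mid=7
data[mid]=18>17: swap data[7],data[8]; hi=7 → 5 8 11 12 13 16 17 19 18 22 21 23
data[mid]=19>17: swap data[7],data[7]; hi=6 → 5 8 11 12 13 16 17 19 18 22 21 23
end: lo=6, hi=6; data = 5 8 11 12 13 16 17 19 18 22 21 23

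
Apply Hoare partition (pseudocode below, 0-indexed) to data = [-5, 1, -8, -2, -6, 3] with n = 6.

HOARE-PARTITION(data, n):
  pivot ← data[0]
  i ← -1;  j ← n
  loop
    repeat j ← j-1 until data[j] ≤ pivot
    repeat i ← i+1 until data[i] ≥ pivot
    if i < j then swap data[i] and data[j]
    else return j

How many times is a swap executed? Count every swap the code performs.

pivot = data[0] = -5; i = -1, j = 6
j→4 (data[4]=-6≤-5), i→0 (data[0]=-5≥-5); i<j, swap → [-6, 1, -8, -2, -5, 3]
j→2 (data[2]=-8≤-5), i→1 (data[1]=1≥-5); i<j, swap → [-6, -8, 1, -2, -5, 3]
j→1, i→2; i≥j, return j=1. data = [-6, -8, 1, -2, -5, 3]

2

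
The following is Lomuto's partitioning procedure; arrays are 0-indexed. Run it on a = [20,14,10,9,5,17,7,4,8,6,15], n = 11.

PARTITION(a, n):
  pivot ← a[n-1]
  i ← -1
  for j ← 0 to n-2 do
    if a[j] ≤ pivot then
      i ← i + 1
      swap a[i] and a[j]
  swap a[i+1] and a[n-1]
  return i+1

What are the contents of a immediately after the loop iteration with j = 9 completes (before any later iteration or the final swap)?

pivot=15, i=-1
j=0: 20>15, skip
j=1: 14≤15, i=0, swap(0,1) ⇒ [14,20,10,9,5,17,7,4,8,6,15]
j=2: 10≤15, i=1, swap(1,2) ⇒ [14,10,20,9,5,17,7,4,8,6,15]
j=3: 9≤15, i=2, swap(2,3) ⇒ [14,10,9,20,5,17,7,4,8,6,15]
j=4: 5≤15, i=3, swap(3,4) ⇒ [14,10,9,5,20,17,7,4,8,6,15]
j=5: 17>15, skip
j=6: 7≤15, i=4, swap(4,6) ⇒ [14,10,9,5,7,17,20,4,8,6,15]
j=7: 4≤15, i=5, swap(5,7) ⇒ [14,10,9,5,7,4,20,17,8,6,15]
j=8: 8≤15, i=6, swap(6,8) ⇒ [14,10,9,5,7,4,8,17,20,6,15]
j=9: 6≤15, i=7, swap(7,9) ⇒ [14,10,9,5,7,4,8,6,20,17,15]
(after j=9) a = [14,10,9,5,7,4,8,6,20,17,15]

[14,10,9,5,7,4,8,6,20,17,15]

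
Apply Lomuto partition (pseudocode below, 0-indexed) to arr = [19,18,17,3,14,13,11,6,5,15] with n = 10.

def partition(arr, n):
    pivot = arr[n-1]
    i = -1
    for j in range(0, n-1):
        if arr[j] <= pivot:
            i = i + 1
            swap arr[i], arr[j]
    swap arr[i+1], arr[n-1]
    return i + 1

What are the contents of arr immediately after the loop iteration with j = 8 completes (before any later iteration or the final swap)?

[3,14,13,11,6,5,19,18,17,15]

pivot = arr[9] = 15; i = -1
j=0: arr[0]=19 > 15 → no swap
j=1: arr[1]=18 > 15 → no swap
j=2: arr[2]=17 > 15 → no swap
j=3: arr[3]=3 ≤ 15 → i=0, swap arr[0],arr[3] → [3,18,17,19,14,13,11,6,5,15]
j=4: arr[4]=14 ≤ 15 → i=1, swap arr[1],arr[4] → [3,14,17,19,18,13,11,6,5,15]
j=5: arr[5]=13 ≤ 15 → i=2, swap arr[2],arr[5] → [3,14,13,19,18,17,11,6,5,15]
j=6: arr[6]=11 ≤ 15 → i=3, swap arr[3],arr[6] → [3,14,13,11,18,17,19,6,5,15]
j=7: arr[7]=6 ≤ 15 → i=4, swap arr[4],arr[7] → [3,14,13,11,6,17,19,18,5,15]
j=8: arr[8]=5 ≤ 15 → i=5, swap arr[5],arr[8] → [3,14,13,11,6,5,19,18,17,15]
(after j=8) arr = [3,14,13,11,6,5,19,18,17,15]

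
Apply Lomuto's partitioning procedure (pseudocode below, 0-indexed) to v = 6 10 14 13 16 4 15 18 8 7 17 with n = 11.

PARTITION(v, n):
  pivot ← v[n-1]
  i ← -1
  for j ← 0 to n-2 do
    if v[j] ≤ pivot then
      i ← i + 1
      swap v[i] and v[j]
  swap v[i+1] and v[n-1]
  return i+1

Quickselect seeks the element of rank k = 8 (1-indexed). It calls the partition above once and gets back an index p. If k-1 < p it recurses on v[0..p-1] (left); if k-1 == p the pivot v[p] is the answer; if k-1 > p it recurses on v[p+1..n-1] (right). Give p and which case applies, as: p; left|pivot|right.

pivot = v[10] = 17; i = -1
j=0: v[0]=6 ≤ 17 → i=0, swap v[0],v[0] (no change) → 6 10 14 13 16 4 15 18 8 7 17
j=1: v[1]=10 ≤ 17 → i=1, swap v[1],v[1] (no change) → 6 10 14 13 16 4 15 18 8 7 17
j=2: v[2]=14 ≤ 17 → i=2, swap v[2],v[2] (no change) → 6 10 14 13 16 4 15 18 8 7 17
j=3: v[3]=13 ≤ 17 → i=3, swap v[3],v[3] (no change) → 6 10 14 13 16 4 15 18 8 7 17
j=4: v[4]=16 ≤ 17 → i=4, swap v[4],v[4] (no change) → 6 10 14 13 16 4 15 18 8 7 17
j=5: v[5]=4 ≤ 17 → i=5, swap v[5],v[5] (no change) → 6 10 14 13 16 4 15 18 8 7 17
j=6: v[6]=15 ≤ 17 → i=6, swap v[6],v[6] (no change) → 6 10 14 13 16 4 15 18 8 7 17
j=7: v[7]=18 > 17 → no swap
j=8: v[8]=8 ≤ 17 → i=7, swap v[7],v[8] → 6 10 14 13 16 4 15 8 18 7 17
j=9: v[9]=7 ≤ 17 → i=8, swap v[8],v[9] → 6 10 14 13 16 4 15 8 7 18 17
final swap v[9],v[10] → 6 10 14 13 16 4 15 8 7 17 18; return 9
p = 9; k-1 = 7 < 9 ⇒ left

9; left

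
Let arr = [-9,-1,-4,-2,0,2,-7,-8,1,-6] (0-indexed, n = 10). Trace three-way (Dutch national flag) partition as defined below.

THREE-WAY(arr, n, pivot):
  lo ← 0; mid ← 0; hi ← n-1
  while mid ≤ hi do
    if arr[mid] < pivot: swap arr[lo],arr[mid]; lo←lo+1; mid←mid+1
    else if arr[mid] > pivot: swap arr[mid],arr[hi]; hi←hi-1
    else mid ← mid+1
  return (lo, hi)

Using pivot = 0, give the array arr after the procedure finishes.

[-9,-1,-4,-2,-6,-7,-8,0,1,2]

pivot = 0; lo=0, mid=0, hi=9
arr[mid]=-9<0: swap arr[0],arr[0]; lo=1,mid=1 → [-9,-1,-4,-2,0,2,-7,-8,1,-6]
arr[mid]=-1<0: swap arr[1],arr[1]; lo=2,mid=2 → [-9,-1,-4,-2,0,2,-7,-8,1,-6]
arr[mid]=-4<0: swap arr[2],arr[2]; lo=3,mid=3 → [-9,-1,-4,-2,0,2,-7,-8,1,-6]
arr[mid]=-2<0: swap arr[3],arr[3]; lo=4,mid=4 → [-9,-1,-4,-2,0,2,-7,-8,1,-6]
arr[mid]=0=0: mid=5
arr[mid]=2>0: swap arr[5],arr[9]; hi=8 → [-9,-1,-4,-2,0,-6,-7,-8,1,2]
arr[mid]=-6<0: swap arr[4],arr[5]; lo=5,mid=6 → [-9,-1,-4,-2,-6,0,-7,-8,1,2]
arr[mid]=-7<0: swap arr[5],arr[6]; lo=6,mid=7 → [-9,-1,-4,-2,-6,-7,0,-8,1,2]
arr[mid]=-8<0: swap arr[6],arr[7]; lo=7,mid=8 → [-9,-1,-4,-2,-6,-7,-8,0,1,2]
arr[mid]=1>0: swap arr[8],arr[8]; hi=7 → [-9,-1,-4,-2,-6,-7,-8,0,1,2]
end: lo=7, hi=7; arr = [-9,-1,-4,-2,-6,-7,-8,0,1,2]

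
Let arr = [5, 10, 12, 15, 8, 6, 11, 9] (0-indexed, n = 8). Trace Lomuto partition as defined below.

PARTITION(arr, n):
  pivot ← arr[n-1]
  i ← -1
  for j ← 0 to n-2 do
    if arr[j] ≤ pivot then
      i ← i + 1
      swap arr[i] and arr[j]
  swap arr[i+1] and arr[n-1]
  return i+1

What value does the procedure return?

3

pivot = arr[7] = 9; i = -1
j=0: arr[0]=5 ≤ 9 → i=0, swap arr[0],arr[0] (no change) → [5, 10, 12, 15, 8, 6, 11, 9]
j=1: arr[1]=10 > 9 → no swap
j=2: arr[2]=12 > 9 → no swap
j=3: arr[3]=15 > 9 → no swap
j=4: arr[4]=8 ≤ 9 → i=1, swap arr[1],arr[4] → [5, 8, 12, 15, 10, 6, 11, 9]
j=5: arr[5]=6 ≤ 9 → i=2, swap arr[2],arr[5] → [5, 8, 6, 15, 10, 12, 11, 9]
j=6: arr[6]=11 > 9 → no swap
final swap arr[3],arr[7] → [5, 8, 6, 9, 10, 12, 11, 15]; return 3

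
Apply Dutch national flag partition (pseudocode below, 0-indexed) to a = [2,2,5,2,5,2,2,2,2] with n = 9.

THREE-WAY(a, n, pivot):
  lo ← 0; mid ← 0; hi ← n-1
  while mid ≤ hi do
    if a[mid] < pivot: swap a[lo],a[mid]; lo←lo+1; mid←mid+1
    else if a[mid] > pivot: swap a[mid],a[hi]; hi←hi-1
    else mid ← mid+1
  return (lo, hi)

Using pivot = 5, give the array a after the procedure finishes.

[2,2,2,2,2,2,2,5,5]

pivot = 5; lo=0, mid=0, hi=8
a[mid]=2<5: swap a[0],a[0]; lo=1,mid=1 → [2,2,5,2,5,2,2,2,2]
a[mid]=2<5: swap a[1],a[1]; lo=2,mid=2 → [2,2,5,2,5,2,2,2,2]
a[mid]=5=5: mid=3
a[mid]=2<5: swap a[2],a[3]; lo=3,mid=4 → [2,2,2,5,5,2,2,2,2]
a[mid]=5=5: mid=5
a[mid]=2<5: swap a[3],a[5]; lo=4,mid=6 → [2,2,2,2,5,5,2,2,2]
a[mid]=2<5: swap a[4],a[6]; lo=5,mid=7 → [2,2,2,2,2,5,5,2,2]
a[mid]=2<5: swap a[5],a[7]; lo=6,mid=8 → [2,2,2,2,2,2,5,5,2]
a[mid]=2<5: swap a[6],a[8]; lo=7,mid=9 → [2,2,2,2,2,2,2,5,5]
end: lo=7, hi=8; a = [2,2,2,2,2,2,2,5,5]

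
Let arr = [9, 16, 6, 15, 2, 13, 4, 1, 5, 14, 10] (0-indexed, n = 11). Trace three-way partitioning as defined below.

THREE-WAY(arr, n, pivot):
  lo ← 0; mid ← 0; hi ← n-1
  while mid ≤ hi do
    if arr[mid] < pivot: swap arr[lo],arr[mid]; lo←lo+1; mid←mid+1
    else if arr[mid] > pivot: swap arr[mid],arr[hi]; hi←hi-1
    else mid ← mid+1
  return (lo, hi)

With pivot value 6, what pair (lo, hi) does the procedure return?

(4, 4)

lo=0 mid=0 hi=10
9>6: swap(0,10), hi=9 ⇒ [10, 16, 6, 15, 2, 13, 4, 1, 5, 14, 9]
10>6: swap(0,9), hi=8 ⇒ [14, 16, 6, 15, 2, 13, 4, 1, 5, 10, 9]
14>6: swap(0,8), hi=7 ⇒ [5, 16, 6, 15, 2, 13, 4, 1, 14, 10, 9]
5<6: swap(0,0), lo=1 mid=1 ⇒ [5, 16, 6, 15, 2, 13, 4, 1, 14, 10, 9]
16>6: swap(1,7), hi=6 ⇒ [5, 1, 6, 15, 2, 13, 4, 16, 14, 10, 9]
1<6: swap(1,1), lo=2 mid=2 ⇒ [5, 1, 6, 15, 2, 13, 4, 16, 14, 10, 9]
6=6: mid=3
15>6: swap(3,6), hi=5 ⇒ [5, 1, 6, 4, 2, 13, 15, 16, 14, 10, 9]
4<6: swap(2,3), lo=3 mid=4 ⇒ [5, 1, 4, 6, 2, 13, 15, 16, 14, 10, 9]
2<6: swap(3,4), lo=4 mid=5 ⇒ [5, 1, 4, 2, 6, 13, 15, 16, 14, 10, 9]
13>6: swap(5,5), hi=4 ⇒ [5, 1, 4, 2, 6, 13, 15, 16, 14, 10, 9]
done. lo=4 hi=4; arr=[5, 1, 4, 2, 6, 13, 15, 16, 14, 10, 9]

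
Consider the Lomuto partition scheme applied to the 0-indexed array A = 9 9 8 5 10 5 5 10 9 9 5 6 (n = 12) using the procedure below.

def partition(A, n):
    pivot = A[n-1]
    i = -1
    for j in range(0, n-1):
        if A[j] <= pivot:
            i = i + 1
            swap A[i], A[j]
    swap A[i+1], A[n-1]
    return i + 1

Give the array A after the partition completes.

pivot = A[11] = 6; i = -1
j=0: A[0]=9 > 6 → no swap
j=1: A[1]=9 > 6 → no swap
j=2: A[2]=8 > 6 → no swap
j=3: A[3]=5 ≤ 6 → i=0, swap A[0],A[3] → 5 9 8 9 10 5 5 10 9 9 5 6
j=4: A[4]=10 > 6 → no swap
j=5: A[5]=5 ≤ 6 → i=1, swap A[1],A[5] → 5 5 8 9 10 9 5 10 9 9 5 6
j=6: A[6]=5 ≤ 6 → i=2, swap A[2],A[6] → 5 5 5 9 10 9 8 10 9 9 5 6
j=7: A[7]=10 > 6 → no swap
j=8: A[8]=9 > 6 → no swap
j=9: A[9]=9 > 6 → no swap
j=10: A[10]=5 ≤ 6 → i=3, swap A[3],A[10] → 5 5 5 5 10 9 8 10 9 9 9 6
final swap A[4],A[11] → 5 5 5 5 6 9 8 10 9 9 9 10; return 4

5 5 5 5 6 9 8 10 9 9 9 10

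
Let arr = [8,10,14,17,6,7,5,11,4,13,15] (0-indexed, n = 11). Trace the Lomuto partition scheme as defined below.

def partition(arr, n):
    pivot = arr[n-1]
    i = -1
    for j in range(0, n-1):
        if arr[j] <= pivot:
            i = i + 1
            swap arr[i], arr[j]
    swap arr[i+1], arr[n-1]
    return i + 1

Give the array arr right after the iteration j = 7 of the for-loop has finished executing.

[8,10,14,6,7,5,11,17,4,13,15]

pivot=15, i=-1
j=0: 8≤15, i=0, swap(0,0) ⇒ [8,10,14,17,6,7,5,11,4,13,15]
j=1: 10≤15, i=1, swap(1,1) ⇒ [8,10,14,17,6,7,5,11,4,13,15]
j=2: 14≤15, i=2, swap(2,2) ⇒ [8,10,14,17,6,7,5,11,4,13,15]
j=3: 17>15, skip
j=4: 6≤15, i=3, swap(3,4) ⇒ [8,10,14,6,17,7,5,11,4,13,15]
j=5: 7≤15, i=4, swap(4,5) ⇒ [8,10,14,6,7,17,5,11,4,13,15]
j=6: 5≤15, i=5, swap(5,6) ⇒ [8,10,14,6,7,5,17,11,4,13,15]
j=7: 11≤15, i=6, swap(6,7) ⇒ [8,10,14,6,7,5,11,17,4,13,15]
(after j=7) arr = [8,10,14,6,7,5,11,17,4,13,15]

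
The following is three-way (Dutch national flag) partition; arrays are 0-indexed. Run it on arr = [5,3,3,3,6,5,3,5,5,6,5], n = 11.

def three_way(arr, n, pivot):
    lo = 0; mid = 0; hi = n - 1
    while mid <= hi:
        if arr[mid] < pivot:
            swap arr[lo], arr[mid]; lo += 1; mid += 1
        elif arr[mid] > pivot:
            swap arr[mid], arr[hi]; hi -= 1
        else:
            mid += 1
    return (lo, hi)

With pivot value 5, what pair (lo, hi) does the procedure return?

(4, 8)

pivot = 5; lo=0, mid=0, hi=10
arr[mid]=5=5: mid=1
arr[mid]=3<5: swap arr[0],arr[1]; lo=1,mid=2 → [3,5,3,3,6,5,3,5,5,6,5]
arr[mid]=3<5: swap arr[1],arr[2]; lo=2,mid=3 → [3,3,5,3,6,5,3,5,5,6,5]
arr[mid]=3<5: swap arr[2],arr[3]; lo=3,mid=4 → [3,3,3,5,6,5,3,5,5,6,5]
arr[mid]=6>5: swap arr[4],arr[10]; hi=9 → [3,3,3,5,5,5,3,5,5,6,6]
arr[mid]=5=5: mid=5
arr[mid]=5=5: mid=6
arr[mid]=3<5: swap arr[3],arr[6]; lo=4,mid=7 → [3,3,3,3,5,5,5,5,5,6,6]
arr[mid]=5=5: mid=8
arr[mid]=5=5: mid=9
arr[mid]=6>5: swap arr[9],arr[9]; hi=8 → [3,3,3,3,5,5,5,5,5,6,6]
end: lo=4, hi=8; arr = [3,3,3,3,5,5,5,5,5,6,6]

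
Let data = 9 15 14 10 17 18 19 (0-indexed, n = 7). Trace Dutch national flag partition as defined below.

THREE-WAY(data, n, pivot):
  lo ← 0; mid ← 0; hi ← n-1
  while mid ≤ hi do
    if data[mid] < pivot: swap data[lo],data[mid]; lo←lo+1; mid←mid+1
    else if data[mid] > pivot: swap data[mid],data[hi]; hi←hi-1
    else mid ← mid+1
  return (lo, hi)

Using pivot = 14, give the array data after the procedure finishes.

9 10 14 17 18 19 15

pivot = 14; lo=0, mid=0, hi=6
data[mid]=9<14: swap data[0],data[0]; lo=1,mid=1 → 9 15 14 10 17 18 19
data[mid]=15>14: swap data[1],data[6]; hi=5 → 9 19 14 10 17 18 15
data[mid]=19>14: swap data[1],data[5]; hi=4 → 9 18 14 10 17 19 15
data[mid]=18>14: swap data[1],data[4]; hi=3 → 9 17 14 10 18 19 15
data[mid]=17>14: swap data[1],data[3]; hi=2 → 9 10 14 17 18 19 15
data[mid]=10<14: swap data[1],data[1]; lo=2,mid=2 → 9 10 14 17 18 19 15
data[mid]=14=14: mid=3
end: lo=2, hi=2; data = 9 10 14 17 18 19 15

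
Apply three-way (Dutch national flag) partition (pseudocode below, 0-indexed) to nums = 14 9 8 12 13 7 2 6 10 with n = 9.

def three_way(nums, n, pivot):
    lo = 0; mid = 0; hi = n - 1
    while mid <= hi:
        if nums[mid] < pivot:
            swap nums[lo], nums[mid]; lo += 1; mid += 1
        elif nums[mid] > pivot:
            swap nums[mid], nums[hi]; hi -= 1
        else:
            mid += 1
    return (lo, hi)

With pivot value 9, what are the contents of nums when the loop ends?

6 8 2 7 9 13 12 10 14

lo=0 mid=0 hi=8
14>9: swap(0,8), hi=7 ⇒ 10 9 8 12 13 7 2 6 14
10>9: swap(0,7), hi=6 ⇒ 6 9 8 12 13 7 2 10 14
6<9: swap(0,0), lo=1 mid=1 ⇒ 6 9 8 12 13 7 2 10 14
9=9: mid=2
8<9: swap(1,2), lo=2 mid=3 ⇒ 6 8 9 12 13 7 2 10 14
12>9: swap(3,6), hi=5 ⇒ 6 8 9 2 13 7 12 10 14
2<9: swap(2,3), lo=3 mid=4 ⇒ 6 8 2 9 13 7 12 10 14
13>9: swap(4,5), hi=4 ⇒ 6 8 2 9 7 13 12 10 14
7<9: swap(3,4), lo=4 mid=5 ⇒ 6 8 2 7 9 13 12 10 14
done. lo=4 hi=4; nums=6 8 2 7 9 13 12 10 14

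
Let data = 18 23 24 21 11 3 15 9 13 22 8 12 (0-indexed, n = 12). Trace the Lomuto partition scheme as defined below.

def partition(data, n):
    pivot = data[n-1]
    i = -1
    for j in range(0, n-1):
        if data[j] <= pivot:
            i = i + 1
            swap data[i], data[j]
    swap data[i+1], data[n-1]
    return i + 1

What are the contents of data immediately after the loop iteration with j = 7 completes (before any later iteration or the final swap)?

pivot = data[11] = 12; i = -1
j=0: data[0]=18 > 12 → no swap
j=1: data[1]=23 > 12 → no swap
j=2: data[2]=24 > 12 → no swap
j=3: data[3]=21 > 12 → no swap
j=4: data[4]=11 ≤ 12 → i=0, swap data[0],data[4] → 11 23 24 21 18 3 15 9 13 22 8 12
j=5: data[5]=3 ≤ 12 → i=1, swap data[1],data[5] → 11 3 24 21 18 23 15 9 13 22 8 12
j=6: data[6]=15 > 12 → no swap
j=7: data[7]=9 ≤ 12 → i=2, swap data[2],data[7] → 11 3 9 21 18 23 15 24 13 22 8 12
(after j=7) data = 11 3 9 21 18 23 15 24 13 22 8 12

11 3 9 21 18 23 15 24 13 22 8 12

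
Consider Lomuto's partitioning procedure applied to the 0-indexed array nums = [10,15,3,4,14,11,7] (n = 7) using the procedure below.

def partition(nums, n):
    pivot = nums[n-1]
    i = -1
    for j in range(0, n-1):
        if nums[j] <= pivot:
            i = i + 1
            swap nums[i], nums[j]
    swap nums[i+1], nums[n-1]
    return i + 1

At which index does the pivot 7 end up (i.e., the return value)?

2

pivot=7, i=-1
j=0: 10>7, skip
j=1: 15>7, skip
j=2: 3≤7, i=0, swap(0,2) ⇒ [3,15,10,4,14,11,7]
j=3: 4≤7, i=1, swap(1,3) ⇒ [3,4,10,15,14,11,7]
j=4: 14>7, skip
j=5: 11>7, skip
swap(2,6) ⇒ [3,4,7,15,14,11,10]; return 2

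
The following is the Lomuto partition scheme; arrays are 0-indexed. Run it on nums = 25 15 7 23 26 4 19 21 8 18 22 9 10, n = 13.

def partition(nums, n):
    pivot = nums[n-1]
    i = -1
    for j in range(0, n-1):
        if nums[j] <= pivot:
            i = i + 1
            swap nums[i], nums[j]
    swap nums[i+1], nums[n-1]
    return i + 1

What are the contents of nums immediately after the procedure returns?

7 4 8 9 10 15 19 21 25 18 22 23 26

pivot = nums[12] = 10; i = -1
j=0: nums[0]=25 > 10 → no swap
j=1: nums[1]=15 > 10 → no swap
j=2: nums[2]=7 ≤ 10 → i=0, swap nums[0],nums[2] → 7 15 25 23 26 4 19 21 8 18 22 9 10
j=3: nums[3]=23 > 10 → no swap
j=4: nums[4]=26 > 10 → no swap
j=5: nums[5]=4 ≤ 10 → i=1, swap nums[1],nums[5] → 7 4 25 23 26 15 19 21 8 18 22 9 10
j=6: nums[6]=19 > 10 → no swap
j=7: nums[7]=21 > 10 → no swap
j=8: nums[8]=8 ≤ 10 → i=2, swap nums[2],nums[8] → 7 4 8 23 26 15 19 21 25 18 22 9 10
j=9: nums[9]=18 > 10 → no swap
j=10: nums[10]=22 > 10 → no swap
j=11: nums[11]=9 ≤ 10 → i=3, swap nums[3],nums[11] → 7 4 8 9 26 15 19 21 25 18 22 23 10
final swap nums[4],nums[12] → 7 4 8 9 10 15 19 21 25 18 22 23 26; return 4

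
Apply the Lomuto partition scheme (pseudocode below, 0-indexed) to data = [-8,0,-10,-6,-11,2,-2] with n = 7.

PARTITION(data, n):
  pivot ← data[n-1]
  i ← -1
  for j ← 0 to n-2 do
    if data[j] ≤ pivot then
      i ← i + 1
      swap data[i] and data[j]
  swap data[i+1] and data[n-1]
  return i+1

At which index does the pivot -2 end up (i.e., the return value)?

pivot=-2, i=-1
j=0: -8≤-2, i=0, swap(0,0) ⇒ [-8,0,-10,-6,-11,2,-2]
j=1: 0>-2, skip
j=2: -10≤-2, i=1, swap(1,2) ⇒ [-8,-10,0,-6,-11,2,-2]
j=3: -6≤-2, i=2, swap(2,3) ⇒ [-8,-10,-6,0,-11,2,-2]
j=4: -11≤-2, i=3, swap(3,4) ⇒ [-8,-10,-6,-11,0,2,-2]
j=5: 2>-2, skip
swap(4,6) ⇒ [-8,-10,-6,-11,-2,2,0]; return 4

4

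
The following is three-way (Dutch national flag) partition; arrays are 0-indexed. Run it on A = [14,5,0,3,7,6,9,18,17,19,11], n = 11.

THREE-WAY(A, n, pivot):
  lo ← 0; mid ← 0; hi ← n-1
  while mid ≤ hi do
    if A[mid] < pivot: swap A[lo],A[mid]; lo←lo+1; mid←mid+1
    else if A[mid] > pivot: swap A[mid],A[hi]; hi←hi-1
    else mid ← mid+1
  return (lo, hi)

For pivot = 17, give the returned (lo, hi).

(8, 8)

pivot = 17; lo=0, mid=0, hi=10
A[mid]=14<17: swap A[0],A[0]; lo=1,mid=1 → [14,5,0,3,7,6,9,18,17,19,11]
A[mid]=5<17: swap A[1],A[1]; lo=2,mid=2 → [14,5,0,3,7,6,9,18,17,19,11]
A[mid]=0<17: swap A[2],A[2]; lo=3,mid=3 → [14,5,0,3,7,6,9,18,17,19,11]
A[mid]=3<17: swap A[3],A[3]; lo=4,mid=4 → [14,5,0,3,7,6,9,18,17,19,11]
A[mid]=7<17: swap A[4],A[4]; lo=5,mid=5 → [14,5,0,3,7,6,9,18,17,19,11]
A[mid]=6<17: swap A[5],A[5]; lo=6,mid=6 → [14,5,0,3,7,6,9,18,17,19,11]
A[mid]=9<17: swap A[6],A[6]; lo=7,mid=7 → [14,5,0,3,7,6,9,18,17,19,11]
A[mid]=18>17: swap A[7],A[10]; hi=9 → [14,5,0,3,7,6,9,11,17,19,18]
A[mid]=11<17: swap A[7],A[7]; lo=8,mid=8 → [14,5,0,3,7,6,9,11,17,19,18]
A[mid]=17=17: mid=9
A[mid]=19>17: swap A[9],A[9]; hi=8 → [14,5,0,3,7,6,9,11,17,19,18]
end: lo=8, hi=8; A = [14,5,0,3,7,6,9,11,17,19,18]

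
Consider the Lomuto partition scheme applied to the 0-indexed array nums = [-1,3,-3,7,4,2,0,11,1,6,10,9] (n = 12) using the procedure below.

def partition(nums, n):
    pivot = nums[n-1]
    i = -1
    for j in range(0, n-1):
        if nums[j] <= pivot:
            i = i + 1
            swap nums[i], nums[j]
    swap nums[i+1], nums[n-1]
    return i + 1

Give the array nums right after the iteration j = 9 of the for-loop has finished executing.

pivot = nums[11] = 9; i = -1
j=0: nums[0]=-1 ≤ 9 → i=0, swap nums[0],nums[0] (no change) → [-1,3,-3,7,4,2,0,11,1,6,10,9]
j=1: nums[1]=3 ≤ 9 → i=1, swap nums[1],nums[1] (no change) → [-1,3,-3,7,4,2,0,11,1,6,10,9]
j=2: nums[2]=-3 ≤ 9 → i=2, swap nums[2],nums[2] (no change) → [-1,3,-3,7,4,2,0,11,1,6,10,9]
j=3: nums[3]=7 ≤ 9 → i=3, swap nums[3],nums[3] (no change) → [-1,3,-3,7,4,2,0,11,1,6,10,9]
j=4: nums[4]=4 ≤ 9 → i=4, swap nums[4],nums[4] (no change) → [-1,3,-3,7,4,2,0,11,1,6,10,9]
j=5: nums[5]=2 ≤ 9 → i=5, swap nums[5],nums[5] (no change) → [-1,3,-3,7,4,2,0,11,1,6,10,9]
j=6: nums[6]=0 ≤ 9 → i=6, swap nums[6],nums[6] (no change) → [-1,3,-3,7,4,2,0,11,1,6,10,9]
j=7: nums[7]=11 > 9 → no swap
j=8: nums[8]=1 ≤ 9 → i=7, swap nums[7],nums[8] → [-1,3,-3,7,4,2,0,1,11,6,10,9]
j=9: nums[9]=6 ≤ 9 → i=8, swap nums[8],nums[9] → [-1,3,-3,7,4,2,0,1,6,11,10,9]
(after j=9) nums = [-1,3,-3,7,4,2,0,1,6,11,10,9]

[-1,3,-3,7,4,2,0,1,6,11,10,9]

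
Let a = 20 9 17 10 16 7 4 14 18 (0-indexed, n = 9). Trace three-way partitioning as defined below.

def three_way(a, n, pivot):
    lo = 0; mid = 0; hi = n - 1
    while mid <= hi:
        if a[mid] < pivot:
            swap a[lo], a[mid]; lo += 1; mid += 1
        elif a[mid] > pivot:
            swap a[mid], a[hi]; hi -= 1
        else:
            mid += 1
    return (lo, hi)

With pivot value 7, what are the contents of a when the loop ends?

pivot = 7; lo=0, mid=0, hi=8
a[mid]=20>7: swap a[0],a[8]; hi=7 → 18 9 17 10 16 7 4 14 20
a[mid]=18>7: swap a[0],a[7]; hi=6 → 14 9 17 10 16 7 4 18 20
a[mid]=14>7: swap a[0],a[6]; hi=5 → 4 9 17 10 16 7 14 18 20
a[mid]=4<7: swap a[0],a[0]; lo=1,mid=1 → 4 9 17 10 16 7 14 18 20
a[mid]=9>7: swap a[1],a[5]; hi=4 → 4 7 17 10 16 9 14 18 20
a[mid]=7=7: mid=2
a[mid]=17>7: swap a[2],a[4]; hi=3 → 4 7 16 10 17 9 14 18 20
a[mid]=16>7: swap a[2],a[3]; hi=2 → 4 7 10 16 17 9 14 18 20
a[mid]=10>7: swap a[2],a[2]; hi=1 → 4 7 10 16 17 9 14 18 20
end: lo=1, hi=1; a = 4 7 10 16 17 9 14 18 20

4 7 10 16 17 9 14 18 20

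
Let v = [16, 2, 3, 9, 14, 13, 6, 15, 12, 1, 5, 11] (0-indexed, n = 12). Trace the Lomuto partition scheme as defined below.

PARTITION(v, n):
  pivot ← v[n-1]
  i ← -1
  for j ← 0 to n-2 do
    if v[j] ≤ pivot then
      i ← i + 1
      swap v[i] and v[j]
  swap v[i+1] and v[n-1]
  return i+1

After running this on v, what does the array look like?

pivot=11, i=-1
j=0: 16>11, skip
j=1: 2≤11, i=0, swap(0,1) ⇒ [2, 16, 3, 9, 14, 13, 6, 15, 12, 1, 5, 11]
j=2: 3≤11, i=1, swap(1,2) ⇒ [2, 3, 16, 9, 14, 13, 6, 15, 12, 1, 5, 11]
j=3: 9≤11, i=2, swap(2,3) ⇒ [2, 3, 9, 16, 14, 13, 6, 15, 12, 1, 5, 11]
j=4: 14>11, skip
j=5: 13>11, skip
j=6: 6≤11, i=3, swap(3,6) ⇒ [2, 3, 9, 6, 14, 13, 16, 15, 12, 1, 5, 11]
j=7: 15>11, skip
j=8: 12>11, skip
j=9: 1≤11, i=4, swap(4,9) ⇒ [2, 3, 9, 6, 1, 13, 16, 15, 12, 14, 5, 11]
j=10: 5≤11, i=5, swap(5,10) ⇒ [2, 3, 9, 6, 1, 5, 16, 15, 12, 14, 13, 11]
swap(6,11) ⇒ [2, 3, 9, 6, 1, 5, 11, 15, 12, 14, 13, 16]; return 6

[2, 3, 9, 6, 1, 5, 11, 15, 12, 14, 13, 16]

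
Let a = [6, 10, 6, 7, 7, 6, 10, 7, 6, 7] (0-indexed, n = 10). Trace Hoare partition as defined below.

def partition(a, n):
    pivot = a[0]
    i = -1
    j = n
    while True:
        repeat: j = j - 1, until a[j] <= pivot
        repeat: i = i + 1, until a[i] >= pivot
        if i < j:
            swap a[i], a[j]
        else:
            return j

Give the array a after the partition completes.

pivot=6
j stops at 8 (6), i stops at 0 (6); swap ⇒ [6, 10, 6, 7, 7, 6, 10, 7, 6, 7]
j stops at 5 (6), i stops at 1 (10); swap ⇒ [6, 6, 6, 7, 7, 10, 10, 7, 6, 7]
j stops at 2, i stops at 2; i≥j ⇒ return 2. a=[6, 6, 6, 7, 7, 10, 10, 7, 6, 7]

[6, 6, 6, 7, 7, 10, 10, 7, 6, 7]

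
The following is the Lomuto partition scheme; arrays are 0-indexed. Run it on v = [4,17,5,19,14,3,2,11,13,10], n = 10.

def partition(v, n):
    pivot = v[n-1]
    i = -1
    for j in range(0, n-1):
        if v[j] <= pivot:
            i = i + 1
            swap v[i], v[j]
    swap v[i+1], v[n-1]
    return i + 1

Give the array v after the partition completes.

[4,5,3,2,10,17,19,11,13,14]

pivot=10, i=-1
j=0: 4≤10, i=0, swap(0,0) ⇒ [4,17,5,19,14,3,2,11,13,10]
j=1: 17>10, skip
j=2: 5≤10, i=1, swap(1,2) ⇒ [4,5,17,19,14,3,2,11,13,10]
j=3: 19>10, skip
j=4: 14>10, skip
j=5: 3≤10, i=2, swap(2,5) ⇒ [4,5,3,19,14,17,2,11,13,10]
j=6: 2≤10, i=3, swap(3,6) ⇒ [4,5,3,2,14,17,19,11,13,10]
j=7: 11>10, skip
j=8: 13>10, skip
swap(4,9) ⇒ [4,5,3,2,10,17,19,11,13,14]; return 4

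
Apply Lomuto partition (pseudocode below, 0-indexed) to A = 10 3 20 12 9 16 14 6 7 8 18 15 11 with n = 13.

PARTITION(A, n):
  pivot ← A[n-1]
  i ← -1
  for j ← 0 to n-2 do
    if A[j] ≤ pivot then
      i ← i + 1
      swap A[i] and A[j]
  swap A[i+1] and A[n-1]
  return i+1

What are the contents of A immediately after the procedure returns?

pivot = A[12] = 11; i = -1
j=0: A[0]=10 ≤ 11 → i=0, swap A[0],A[0] (no change) → 10 3 20 12 9 16 14 6 7 8 18 15 11
j=1: A[1]=3 ≤ 11 → i=1, swap A[1],A[1] (no change) → 10 3 20 12 9 16 14 6 7 8 18 15 11
j=2: A[2]=20 > 11 → no swap
j=3: A[3]=12 > 11 → no swap
j=4: A[4]=9 ≤ 11 → i=2, swap A[2],A[4] → 10 3 9 12 20 16 14 6 7 8 18 15 11
j=5: A[5]=16 > 11 → no swap
j=6: A[6]=14 > 11 → no swap
j=7: A[7]=6 ≤ 11 → i=3, swap A[3],A[7] → 10 3 9 6 20 16 14 12 7 8 18 15 11
j=8: A[8]=7 ≤ 11 → i=4, swap A[4],A[8] → 10 3 9 6 7 16 14 12 20 8 18 15 11
j=9: A[9]=8 ≤ 11 → i=5, swap A[5],A[9] → 10 3 9 6 7 8 14 12 20 16 18 15 11
j=10: A[10]=18 > 11 → no swap
j=11: A[11]=15 > 11 → no swap
final swap A[6],A[12] → 10 3 9 6 7 8 11 12 20 16 18 15 14; return 6

10 3 9 6 7 8 11 12 20 16 18 15 14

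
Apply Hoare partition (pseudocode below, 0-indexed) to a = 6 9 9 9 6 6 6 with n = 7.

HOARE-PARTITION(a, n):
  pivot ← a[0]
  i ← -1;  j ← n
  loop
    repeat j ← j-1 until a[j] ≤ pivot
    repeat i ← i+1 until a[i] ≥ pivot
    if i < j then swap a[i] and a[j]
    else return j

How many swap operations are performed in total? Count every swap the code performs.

pivot=6
j stops at 6 (6), i stops at 0 (6); swap ⇒ 6 9 9 9 6 6 6
j stops at 5 (6), i stops at 1 (9); swap ⇒ 6 6 9 9 6 9 6
j stops at 4 (6), i stops at 2 (9); swap ⇒ 6 6 6 9 9 9 6
j stops at 2, i stops at 3; i≥j ⇒ return 2. a=6 6 6 9 9 9 6

3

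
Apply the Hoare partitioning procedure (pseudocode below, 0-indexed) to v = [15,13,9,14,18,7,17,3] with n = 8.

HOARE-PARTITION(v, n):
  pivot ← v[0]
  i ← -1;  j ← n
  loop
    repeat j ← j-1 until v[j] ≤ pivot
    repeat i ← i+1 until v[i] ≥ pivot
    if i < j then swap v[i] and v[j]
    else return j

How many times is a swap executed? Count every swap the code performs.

2

pivot = v[0] = 15; i = -1, j = 8
j→7 (v[7]=3≤15), i→0 (v[0]=15≥15); i<j, swap → [3,13,9,14,18,7,17,15]
j→5 (v[5]=7≤15), i→4 (v[4]=18≥15); i<j, swap → [3,13,9,14,7,18,17,15]
j→4, i→5; i≥j, return j=4. v = [3,13,9,14,7,18,17,15]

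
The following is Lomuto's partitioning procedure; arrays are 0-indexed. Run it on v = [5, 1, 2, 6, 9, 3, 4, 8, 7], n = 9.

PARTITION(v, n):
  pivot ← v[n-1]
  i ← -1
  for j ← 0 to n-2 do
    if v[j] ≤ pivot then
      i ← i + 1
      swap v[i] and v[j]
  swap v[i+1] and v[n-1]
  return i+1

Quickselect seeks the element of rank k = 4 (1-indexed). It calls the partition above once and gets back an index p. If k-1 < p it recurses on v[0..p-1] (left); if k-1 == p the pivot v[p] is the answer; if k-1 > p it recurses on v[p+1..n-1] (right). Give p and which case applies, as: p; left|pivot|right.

pivot = v[8] = 7; i = -1
j=0: v[0]=5 ≤ 7 → i=0, swap v[0],v[0] (no change) → [5, 1, 2, 6, 9, 3, 4, 8, 7]
j=1: v[1]=1 ≤ 7 → i=1, swap v[1],v[1] (no change) → [5, 1, 2, 6, 9, 3, 4, 8, 7]
j=2: v[2]=2 ≤ 7 → i=2, swap v[2],v[2] (no change) → [5, 1, 2, 6, 9, 3, 4, 8, 7]
j=3: v[3]=6 ≤ 7 → i=3, swap v[3],v[3] (no change) → [5, 1, 2, 6, 9, 3, 4, 8, 7]
j=4: v[4]=9 > 7 → no swap
j=5: v[5]=3 ≤ 7 → i=4, swap v[4],v[5] → [5, 1, 2, 6, 3, 9, 4, 8, 7]
j=6: v[6]=4 ≤ 7 → i=5, swap v[5],v[6] → [5, 1, 2, 6, 3, 4, 9, 8, 7]
j=7: v[7]=8 > 7 → no swap
final swap v[6],v[8] → [5, 1, 2, 6, 3, 4, 7, 8, 9]; return 6
p = 6; k-1 = 3 < 6 ⇒ left

6; left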